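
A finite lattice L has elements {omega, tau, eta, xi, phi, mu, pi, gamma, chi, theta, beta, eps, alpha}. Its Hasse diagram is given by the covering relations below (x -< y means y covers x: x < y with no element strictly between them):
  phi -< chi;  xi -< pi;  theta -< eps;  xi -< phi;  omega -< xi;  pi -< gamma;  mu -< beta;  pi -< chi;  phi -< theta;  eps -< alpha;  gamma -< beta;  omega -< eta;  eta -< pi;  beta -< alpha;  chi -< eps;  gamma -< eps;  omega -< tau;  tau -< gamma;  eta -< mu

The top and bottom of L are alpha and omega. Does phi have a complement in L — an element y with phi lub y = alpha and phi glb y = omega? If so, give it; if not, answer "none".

mu

Need y with phi ∨ y = alpha and phi ∧ y = omega.
Checking each element gives: mu.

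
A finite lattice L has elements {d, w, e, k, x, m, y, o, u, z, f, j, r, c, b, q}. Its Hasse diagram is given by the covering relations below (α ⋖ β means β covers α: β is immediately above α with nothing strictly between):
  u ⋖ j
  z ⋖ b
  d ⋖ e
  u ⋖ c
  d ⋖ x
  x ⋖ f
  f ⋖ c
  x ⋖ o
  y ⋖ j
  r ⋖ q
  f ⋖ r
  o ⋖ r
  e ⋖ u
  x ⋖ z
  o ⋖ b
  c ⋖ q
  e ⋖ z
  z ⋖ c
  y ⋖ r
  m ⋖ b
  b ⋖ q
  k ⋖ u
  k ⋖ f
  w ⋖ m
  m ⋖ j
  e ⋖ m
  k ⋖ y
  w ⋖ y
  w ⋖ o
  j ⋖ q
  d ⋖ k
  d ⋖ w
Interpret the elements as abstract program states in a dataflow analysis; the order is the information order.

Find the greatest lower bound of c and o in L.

x

Common lower bounds of {c, o}: d, x.
The greatest among these is x.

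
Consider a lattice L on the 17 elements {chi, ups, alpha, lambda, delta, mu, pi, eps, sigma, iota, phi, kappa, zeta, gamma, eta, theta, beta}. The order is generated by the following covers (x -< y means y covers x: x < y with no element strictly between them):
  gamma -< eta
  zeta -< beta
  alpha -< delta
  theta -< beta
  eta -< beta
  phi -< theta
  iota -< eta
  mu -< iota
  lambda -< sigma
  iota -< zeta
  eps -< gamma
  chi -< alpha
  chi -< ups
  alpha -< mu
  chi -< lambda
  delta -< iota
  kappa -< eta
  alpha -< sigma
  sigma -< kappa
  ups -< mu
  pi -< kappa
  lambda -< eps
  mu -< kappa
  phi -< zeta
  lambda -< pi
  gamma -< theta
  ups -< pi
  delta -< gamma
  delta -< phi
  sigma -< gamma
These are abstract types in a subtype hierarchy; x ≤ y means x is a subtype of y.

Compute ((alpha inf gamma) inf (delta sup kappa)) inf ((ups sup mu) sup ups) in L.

alpha

alpha ∧ gamma = alpha
delta ∨ kappa = eta
alpha ∧ eta = alpha
ups ∨ mu = mu
mu ∨ ups = mu
alpha ∧ mu = alpha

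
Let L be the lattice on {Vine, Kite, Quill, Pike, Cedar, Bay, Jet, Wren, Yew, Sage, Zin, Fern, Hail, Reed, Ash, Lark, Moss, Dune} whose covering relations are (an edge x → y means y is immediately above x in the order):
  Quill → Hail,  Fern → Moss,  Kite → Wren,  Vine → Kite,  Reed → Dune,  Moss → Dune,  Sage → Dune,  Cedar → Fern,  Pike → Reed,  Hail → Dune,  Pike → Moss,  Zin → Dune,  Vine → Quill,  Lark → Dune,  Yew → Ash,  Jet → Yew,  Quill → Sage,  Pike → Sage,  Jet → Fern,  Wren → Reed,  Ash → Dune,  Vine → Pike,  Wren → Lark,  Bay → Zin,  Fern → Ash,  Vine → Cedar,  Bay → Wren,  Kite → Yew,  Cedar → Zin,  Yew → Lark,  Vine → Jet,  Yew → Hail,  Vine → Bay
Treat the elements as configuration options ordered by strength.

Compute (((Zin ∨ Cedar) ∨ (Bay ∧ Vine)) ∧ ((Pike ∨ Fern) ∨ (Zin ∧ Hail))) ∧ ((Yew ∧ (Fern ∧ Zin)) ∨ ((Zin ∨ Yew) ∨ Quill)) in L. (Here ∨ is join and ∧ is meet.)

Zin ∨ Cedar = Zin
Bay ∧ Vine = Vine
Zin ∨ Vine = Zin
Pike ∨ Fern = Moss
Zin ∧ Hail = Vine
Moss ∨ Vine = Moss
Zin ∧ Moss = Cedar
Fern ∧ Zin = Cedar
Yew ∧ Cedar = Vine
Zin ∨ Yew = Dune
Dune ∨ Quill = Dune
Vine ∨ Dune = Dune
Cedar ∧ Dune = Cedar

Cedar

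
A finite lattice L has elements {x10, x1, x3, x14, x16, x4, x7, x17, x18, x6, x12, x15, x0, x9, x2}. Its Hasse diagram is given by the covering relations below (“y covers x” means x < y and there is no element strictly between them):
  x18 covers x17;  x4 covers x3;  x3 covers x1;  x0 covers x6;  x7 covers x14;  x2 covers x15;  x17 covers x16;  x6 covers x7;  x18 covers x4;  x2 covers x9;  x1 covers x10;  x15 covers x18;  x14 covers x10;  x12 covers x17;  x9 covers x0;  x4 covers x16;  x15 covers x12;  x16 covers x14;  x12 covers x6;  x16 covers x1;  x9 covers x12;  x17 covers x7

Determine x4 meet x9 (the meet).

x16

Common lower bounds of {x4, x9}: x1, x10, x14, x16.
The greatest among these is x16.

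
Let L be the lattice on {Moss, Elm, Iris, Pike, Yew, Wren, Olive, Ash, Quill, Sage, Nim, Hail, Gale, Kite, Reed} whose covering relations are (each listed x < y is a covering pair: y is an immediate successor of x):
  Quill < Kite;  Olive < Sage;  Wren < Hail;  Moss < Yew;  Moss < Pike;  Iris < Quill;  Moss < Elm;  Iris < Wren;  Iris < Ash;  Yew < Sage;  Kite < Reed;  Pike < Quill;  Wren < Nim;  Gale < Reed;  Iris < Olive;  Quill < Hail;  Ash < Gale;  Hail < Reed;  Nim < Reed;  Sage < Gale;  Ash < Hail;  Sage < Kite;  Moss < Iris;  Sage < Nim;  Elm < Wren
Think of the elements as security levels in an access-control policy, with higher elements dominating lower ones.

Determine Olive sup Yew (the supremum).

Common upper bounds of {Olive, Yew}: Gale, Kite, Nim, Reed, Sage.
The least among these is Sage.

Sage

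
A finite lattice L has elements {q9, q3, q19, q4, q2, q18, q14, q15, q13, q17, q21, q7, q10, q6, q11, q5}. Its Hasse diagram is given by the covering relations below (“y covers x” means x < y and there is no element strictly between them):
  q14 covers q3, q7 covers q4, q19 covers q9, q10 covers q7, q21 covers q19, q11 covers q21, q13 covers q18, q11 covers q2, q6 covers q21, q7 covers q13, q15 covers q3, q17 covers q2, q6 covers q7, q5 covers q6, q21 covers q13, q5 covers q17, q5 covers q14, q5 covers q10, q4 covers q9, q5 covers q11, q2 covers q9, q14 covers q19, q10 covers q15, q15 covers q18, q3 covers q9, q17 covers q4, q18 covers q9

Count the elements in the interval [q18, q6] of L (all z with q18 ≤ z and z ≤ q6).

5

The interval [q18, q6] = {q13, q18, q21, q6, q7}, which has 5 elements.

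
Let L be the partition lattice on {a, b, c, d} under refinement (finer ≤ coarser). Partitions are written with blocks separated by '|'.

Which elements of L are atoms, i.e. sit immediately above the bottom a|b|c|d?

The atoms are exactly the elements that cover a|b|c|d: ab|c|d, ac|b|d, ad|b|c, a|bc|d, a|bd|c, a|b|cd.

ab|c|d, ac|b|d, ad|b|c, a|bc|d, a|bd|c, a|b|cd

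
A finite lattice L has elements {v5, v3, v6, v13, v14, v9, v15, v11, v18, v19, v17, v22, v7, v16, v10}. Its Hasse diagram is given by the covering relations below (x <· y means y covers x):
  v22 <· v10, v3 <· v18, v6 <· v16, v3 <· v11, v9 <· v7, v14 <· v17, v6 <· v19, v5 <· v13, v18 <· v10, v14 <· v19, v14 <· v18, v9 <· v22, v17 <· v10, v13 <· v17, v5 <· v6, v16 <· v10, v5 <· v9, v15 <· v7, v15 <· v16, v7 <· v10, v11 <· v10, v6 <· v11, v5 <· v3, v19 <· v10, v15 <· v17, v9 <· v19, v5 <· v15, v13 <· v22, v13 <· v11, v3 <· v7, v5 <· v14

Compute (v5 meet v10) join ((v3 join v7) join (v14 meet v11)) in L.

v7

v5 ∧ v10 = v5
v3 ∨ v7 = v7
v14 ∧ v11 = v5
v7 ∨ v5 = v7
v5 ∨ v7 = v7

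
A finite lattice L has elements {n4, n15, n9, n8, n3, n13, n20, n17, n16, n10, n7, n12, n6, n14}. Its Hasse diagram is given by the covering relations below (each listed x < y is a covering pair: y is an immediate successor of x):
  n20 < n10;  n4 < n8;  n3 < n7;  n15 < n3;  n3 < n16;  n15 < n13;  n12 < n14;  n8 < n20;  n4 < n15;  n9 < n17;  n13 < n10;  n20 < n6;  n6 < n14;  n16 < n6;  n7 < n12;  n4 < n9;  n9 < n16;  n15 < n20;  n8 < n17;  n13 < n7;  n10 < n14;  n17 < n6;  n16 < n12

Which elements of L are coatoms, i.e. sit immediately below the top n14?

n10, n12, n6

The coatoms are exactly the elements covered by n14: n10, n12, n6.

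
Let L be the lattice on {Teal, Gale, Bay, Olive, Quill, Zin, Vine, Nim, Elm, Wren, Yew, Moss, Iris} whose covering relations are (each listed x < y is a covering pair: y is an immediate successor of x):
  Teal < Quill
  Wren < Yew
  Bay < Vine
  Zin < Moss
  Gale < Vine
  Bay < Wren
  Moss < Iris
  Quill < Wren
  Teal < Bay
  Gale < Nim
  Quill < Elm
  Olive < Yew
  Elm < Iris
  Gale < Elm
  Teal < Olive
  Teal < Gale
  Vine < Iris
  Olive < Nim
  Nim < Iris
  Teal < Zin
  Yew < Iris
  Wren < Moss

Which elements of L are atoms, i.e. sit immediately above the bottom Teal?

The atoms are exactly the elements that cover Teal: Bay, Gale, Olive, Quill, Zin.

Bay, Gale, Olive, Quill, Zin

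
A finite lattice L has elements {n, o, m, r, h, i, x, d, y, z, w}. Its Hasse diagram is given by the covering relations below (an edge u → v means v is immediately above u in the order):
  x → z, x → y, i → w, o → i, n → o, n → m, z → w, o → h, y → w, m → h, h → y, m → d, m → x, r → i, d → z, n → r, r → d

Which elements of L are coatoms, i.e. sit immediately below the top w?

The coatoms are exactly the elements covered by w: i, y, z.

i, y, z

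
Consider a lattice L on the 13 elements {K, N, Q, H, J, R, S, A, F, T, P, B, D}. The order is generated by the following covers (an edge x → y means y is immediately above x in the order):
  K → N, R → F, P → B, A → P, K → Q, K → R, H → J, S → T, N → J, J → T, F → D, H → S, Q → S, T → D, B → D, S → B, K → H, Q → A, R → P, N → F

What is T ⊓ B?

Common lower bounds of {T, B}: H, K, Q, S.
The greatest among these is S.

S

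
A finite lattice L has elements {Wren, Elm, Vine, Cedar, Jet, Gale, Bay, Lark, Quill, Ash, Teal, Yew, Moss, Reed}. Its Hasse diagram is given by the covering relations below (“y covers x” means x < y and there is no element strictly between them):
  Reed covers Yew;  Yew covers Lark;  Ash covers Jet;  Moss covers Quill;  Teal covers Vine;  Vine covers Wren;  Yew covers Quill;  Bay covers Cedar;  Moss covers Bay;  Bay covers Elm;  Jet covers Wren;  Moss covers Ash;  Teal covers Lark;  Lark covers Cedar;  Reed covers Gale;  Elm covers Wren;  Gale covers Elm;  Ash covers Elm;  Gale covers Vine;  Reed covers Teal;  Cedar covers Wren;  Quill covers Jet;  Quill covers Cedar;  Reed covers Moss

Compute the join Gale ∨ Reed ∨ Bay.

Reed

Common upper bounds of {Gale, Reed, Bay}: Reed.
The least among these is Reed.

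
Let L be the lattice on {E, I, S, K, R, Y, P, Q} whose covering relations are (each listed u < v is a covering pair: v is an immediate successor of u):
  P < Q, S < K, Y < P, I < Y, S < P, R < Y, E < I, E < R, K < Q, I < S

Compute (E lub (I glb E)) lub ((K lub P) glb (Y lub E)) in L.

I ∧ E = E
E ∨ E = E
K ∨ P = Q
Y ∨ E = Y
Q ∧ Y = Y
E ∨ Y = Y

Y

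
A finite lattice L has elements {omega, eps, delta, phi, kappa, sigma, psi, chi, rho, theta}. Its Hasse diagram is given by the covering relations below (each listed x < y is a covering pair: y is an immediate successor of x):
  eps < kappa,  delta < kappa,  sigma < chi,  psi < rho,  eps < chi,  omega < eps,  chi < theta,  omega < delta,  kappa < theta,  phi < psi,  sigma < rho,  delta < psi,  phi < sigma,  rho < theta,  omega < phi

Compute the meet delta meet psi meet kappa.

delta

Common lower bounds of {delta, psi, kappa}: delta, omega.
The greatest among these is delta.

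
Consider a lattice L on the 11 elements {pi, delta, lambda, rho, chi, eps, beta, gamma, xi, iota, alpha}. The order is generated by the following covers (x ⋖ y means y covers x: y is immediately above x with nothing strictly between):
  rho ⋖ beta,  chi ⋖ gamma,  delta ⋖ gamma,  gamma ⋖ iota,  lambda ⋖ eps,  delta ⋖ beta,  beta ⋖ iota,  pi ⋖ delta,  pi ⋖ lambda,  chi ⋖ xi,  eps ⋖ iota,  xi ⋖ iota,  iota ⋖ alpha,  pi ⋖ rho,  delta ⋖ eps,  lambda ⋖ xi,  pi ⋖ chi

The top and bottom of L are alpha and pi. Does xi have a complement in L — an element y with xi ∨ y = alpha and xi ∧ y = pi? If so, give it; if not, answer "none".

For every candidate y, either xi ∨ y ≠ alpha or xi ∧ y ≠ pi; no complement exists.

none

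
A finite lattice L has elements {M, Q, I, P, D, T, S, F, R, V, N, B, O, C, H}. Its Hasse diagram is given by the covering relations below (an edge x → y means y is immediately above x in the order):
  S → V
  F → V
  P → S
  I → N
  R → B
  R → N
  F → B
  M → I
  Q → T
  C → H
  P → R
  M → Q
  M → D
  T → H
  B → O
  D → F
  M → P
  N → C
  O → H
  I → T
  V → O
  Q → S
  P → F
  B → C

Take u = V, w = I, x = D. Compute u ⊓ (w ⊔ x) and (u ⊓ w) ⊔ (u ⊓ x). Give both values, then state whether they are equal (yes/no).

F; D; no

w ⊔ x = C, so u ⊓ (w ⊔ x) = V ⊓ C = F.
u ⊓ w = M and u ⊓ x = D, so (u ⊓ w) ⊔ (u ⊓ x) = M ⊔ D = D.
Equal: no.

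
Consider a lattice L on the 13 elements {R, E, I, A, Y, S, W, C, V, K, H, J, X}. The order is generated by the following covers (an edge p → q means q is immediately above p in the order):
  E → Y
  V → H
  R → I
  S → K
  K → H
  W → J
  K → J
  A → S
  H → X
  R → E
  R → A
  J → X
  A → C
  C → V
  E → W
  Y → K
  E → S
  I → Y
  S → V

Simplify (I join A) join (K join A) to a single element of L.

K

I ∨ A = K
K ∨ A = K
K ∨ K = K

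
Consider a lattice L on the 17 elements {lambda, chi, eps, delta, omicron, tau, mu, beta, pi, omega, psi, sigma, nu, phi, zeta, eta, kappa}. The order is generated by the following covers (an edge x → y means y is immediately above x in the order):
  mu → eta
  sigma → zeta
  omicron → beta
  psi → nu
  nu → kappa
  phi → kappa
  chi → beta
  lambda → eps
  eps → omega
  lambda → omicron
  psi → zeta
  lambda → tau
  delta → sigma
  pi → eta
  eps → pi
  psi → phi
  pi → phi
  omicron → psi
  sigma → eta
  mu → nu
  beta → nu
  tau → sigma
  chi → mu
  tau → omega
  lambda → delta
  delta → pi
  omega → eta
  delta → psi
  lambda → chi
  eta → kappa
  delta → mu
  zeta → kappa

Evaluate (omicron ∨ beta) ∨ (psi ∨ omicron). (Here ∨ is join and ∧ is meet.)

omicron ∨ beta = beta
psi ∨ omicron = psi
beta ∨ psi = nu

nu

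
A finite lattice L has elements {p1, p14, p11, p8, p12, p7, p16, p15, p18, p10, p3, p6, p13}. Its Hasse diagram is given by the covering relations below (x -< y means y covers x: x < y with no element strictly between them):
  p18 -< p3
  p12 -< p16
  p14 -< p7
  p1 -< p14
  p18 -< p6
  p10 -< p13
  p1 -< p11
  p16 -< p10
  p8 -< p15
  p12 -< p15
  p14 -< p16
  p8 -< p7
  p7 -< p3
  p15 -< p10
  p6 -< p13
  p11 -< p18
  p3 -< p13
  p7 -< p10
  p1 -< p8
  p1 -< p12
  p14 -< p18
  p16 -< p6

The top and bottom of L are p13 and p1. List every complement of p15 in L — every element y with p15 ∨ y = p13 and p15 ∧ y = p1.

Need y with p15 ∨ y = p13 and p15 ∧ y = p1.
Checking each element gives: p11, p18.

p11, p18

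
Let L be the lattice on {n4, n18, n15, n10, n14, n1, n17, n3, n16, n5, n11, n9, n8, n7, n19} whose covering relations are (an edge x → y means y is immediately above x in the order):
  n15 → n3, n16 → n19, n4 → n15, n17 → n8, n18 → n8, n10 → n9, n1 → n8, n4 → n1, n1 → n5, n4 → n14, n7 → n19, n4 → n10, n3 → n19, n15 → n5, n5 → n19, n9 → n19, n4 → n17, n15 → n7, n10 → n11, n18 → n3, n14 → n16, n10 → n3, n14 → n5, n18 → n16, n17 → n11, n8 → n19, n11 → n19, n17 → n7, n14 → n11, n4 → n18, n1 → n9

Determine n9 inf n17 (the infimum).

Common lower bounds of {n9, n17}: n4.
The greatest among these is n4.

n4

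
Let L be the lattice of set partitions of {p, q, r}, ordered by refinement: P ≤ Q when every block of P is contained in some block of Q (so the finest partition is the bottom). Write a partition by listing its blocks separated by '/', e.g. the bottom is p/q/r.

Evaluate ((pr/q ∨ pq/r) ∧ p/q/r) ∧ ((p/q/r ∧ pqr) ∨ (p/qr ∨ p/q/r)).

pr/q ∨ pq/r = pqr
pqr ∧ p/q/r = p/q/r
p/q/r ∧ pqr = p/q/r
p/qr ∨ p/q/r = p/qr
p/q/r ∨ p/qr = p/qr
p/q/r ∧ p/qr = p/q/r

p/q/r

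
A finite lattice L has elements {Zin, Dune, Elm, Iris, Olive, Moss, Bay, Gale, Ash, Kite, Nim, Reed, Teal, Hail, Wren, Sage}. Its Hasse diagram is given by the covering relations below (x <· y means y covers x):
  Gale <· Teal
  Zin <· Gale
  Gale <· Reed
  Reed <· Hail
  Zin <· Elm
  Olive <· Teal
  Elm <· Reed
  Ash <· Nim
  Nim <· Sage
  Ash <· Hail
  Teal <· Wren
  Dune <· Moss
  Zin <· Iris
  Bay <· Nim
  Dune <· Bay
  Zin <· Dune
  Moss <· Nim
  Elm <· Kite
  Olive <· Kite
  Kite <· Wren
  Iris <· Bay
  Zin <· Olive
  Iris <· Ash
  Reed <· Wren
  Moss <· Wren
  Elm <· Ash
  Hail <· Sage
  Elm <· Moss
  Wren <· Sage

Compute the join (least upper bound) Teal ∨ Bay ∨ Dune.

Common upper bounds of {Teal, Bay, Dune}: Sage.
The least among these is Sage.

Sage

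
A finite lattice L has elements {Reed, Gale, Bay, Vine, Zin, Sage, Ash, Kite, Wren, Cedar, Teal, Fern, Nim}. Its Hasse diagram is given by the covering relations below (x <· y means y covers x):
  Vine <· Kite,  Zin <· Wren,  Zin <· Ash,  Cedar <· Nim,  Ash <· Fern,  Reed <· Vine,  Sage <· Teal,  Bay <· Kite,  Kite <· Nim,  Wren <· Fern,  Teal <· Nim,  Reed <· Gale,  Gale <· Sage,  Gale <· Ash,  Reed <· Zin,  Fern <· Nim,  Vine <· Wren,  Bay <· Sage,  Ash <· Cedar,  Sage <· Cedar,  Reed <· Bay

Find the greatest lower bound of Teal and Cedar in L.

Sage

Common lower bounds of {Teal, Cedar}: Bay, Gale, Reed, Sage.
The greatest among these is Sage.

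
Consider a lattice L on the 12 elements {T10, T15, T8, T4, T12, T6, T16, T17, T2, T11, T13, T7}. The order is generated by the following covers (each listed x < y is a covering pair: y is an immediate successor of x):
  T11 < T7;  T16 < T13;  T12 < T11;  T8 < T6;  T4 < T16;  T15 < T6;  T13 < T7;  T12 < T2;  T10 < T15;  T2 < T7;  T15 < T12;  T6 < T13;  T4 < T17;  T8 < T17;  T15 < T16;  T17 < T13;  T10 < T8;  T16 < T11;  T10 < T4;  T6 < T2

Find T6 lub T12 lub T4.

T7

Common upper bounds of {T6, T12, T4}: T7.
The least among these is T7.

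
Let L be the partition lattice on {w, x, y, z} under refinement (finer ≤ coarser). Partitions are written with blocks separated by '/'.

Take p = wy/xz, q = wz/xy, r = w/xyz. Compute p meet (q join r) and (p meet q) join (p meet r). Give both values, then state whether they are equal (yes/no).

wy/xz; w/xz/y; no

q join r = wxyz, so p meet (q join r) = wy/xz meet wxyz = wy/xz.
p meet q = w/x/y/z and p meet r = w/xz/y, so (p meet q) join (p meet r) = w/x/y/z join w/xz/y = w/xz/y.
Equal: no.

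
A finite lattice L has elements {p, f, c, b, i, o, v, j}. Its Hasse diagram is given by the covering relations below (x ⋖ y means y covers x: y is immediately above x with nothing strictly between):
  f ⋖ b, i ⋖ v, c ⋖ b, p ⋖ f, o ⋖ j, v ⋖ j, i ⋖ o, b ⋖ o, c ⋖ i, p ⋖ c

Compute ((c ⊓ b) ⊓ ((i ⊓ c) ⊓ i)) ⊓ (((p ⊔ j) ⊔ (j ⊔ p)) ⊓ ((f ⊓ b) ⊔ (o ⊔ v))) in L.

c

c ∧ b = c
i ∧ c = c
c ∧ i = c
c ∧ c = c
p ∨ j = j
j ∨ p = j
j ∨ j = j
f ∧ b = f
o ∨ v = j
f ∨ j = j
j ∧ j = j
c ∧ j = c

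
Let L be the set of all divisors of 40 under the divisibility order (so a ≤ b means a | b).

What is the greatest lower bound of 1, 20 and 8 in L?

In the divisibility order, the meet is the greatest common divisor: gcd(1, 20, 8) = 1.

1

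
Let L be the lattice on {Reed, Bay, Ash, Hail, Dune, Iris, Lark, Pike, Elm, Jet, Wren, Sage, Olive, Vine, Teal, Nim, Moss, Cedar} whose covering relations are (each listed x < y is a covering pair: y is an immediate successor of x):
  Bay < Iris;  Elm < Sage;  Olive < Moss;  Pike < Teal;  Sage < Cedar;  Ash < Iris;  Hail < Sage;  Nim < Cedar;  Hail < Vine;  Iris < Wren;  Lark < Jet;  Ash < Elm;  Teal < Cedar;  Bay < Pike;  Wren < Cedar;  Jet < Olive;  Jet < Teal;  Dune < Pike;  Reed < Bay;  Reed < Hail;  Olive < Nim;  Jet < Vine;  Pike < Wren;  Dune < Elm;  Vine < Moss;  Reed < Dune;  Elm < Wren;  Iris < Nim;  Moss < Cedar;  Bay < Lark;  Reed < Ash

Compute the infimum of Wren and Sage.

Elm

Common lower bounds of {Wren, Sage}: Ash, Dune, Elm, Reed.
The greatest among these is Elm.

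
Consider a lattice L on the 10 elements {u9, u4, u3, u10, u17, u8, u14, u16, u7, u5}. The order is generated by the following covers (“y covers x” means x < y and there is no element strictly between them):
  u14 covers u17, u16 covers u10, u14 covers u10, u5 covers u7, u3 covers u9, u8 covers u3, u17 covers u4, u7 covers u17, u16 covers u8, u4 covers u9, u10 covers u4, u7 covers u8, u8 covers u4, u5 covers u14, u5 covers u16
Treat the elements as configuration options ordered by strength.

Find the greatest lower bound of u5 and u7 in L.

Common lower bounds of {u5, u7}: u17, u3, u4, u7, u8, u9.
The greatest among these is u7.

u7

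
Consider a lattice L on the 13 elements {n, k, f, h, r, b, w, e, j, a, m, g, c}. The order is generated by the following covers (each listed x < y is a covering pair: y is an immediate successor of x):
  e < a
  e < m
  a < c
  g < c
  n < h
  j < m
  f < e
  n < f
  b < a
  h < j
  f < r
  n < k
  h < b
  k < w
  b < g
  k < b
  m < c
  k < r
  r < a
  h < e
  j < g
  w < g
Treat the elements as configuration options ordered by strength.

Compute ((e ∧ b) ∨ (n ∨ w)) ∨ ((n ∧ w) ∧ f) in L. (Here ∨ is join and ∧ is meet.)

e ∧ b = h
n ∨ w = w
h ∨ w = g
n ∧ w = n
n ∧ f = n
g ∨ n = g

g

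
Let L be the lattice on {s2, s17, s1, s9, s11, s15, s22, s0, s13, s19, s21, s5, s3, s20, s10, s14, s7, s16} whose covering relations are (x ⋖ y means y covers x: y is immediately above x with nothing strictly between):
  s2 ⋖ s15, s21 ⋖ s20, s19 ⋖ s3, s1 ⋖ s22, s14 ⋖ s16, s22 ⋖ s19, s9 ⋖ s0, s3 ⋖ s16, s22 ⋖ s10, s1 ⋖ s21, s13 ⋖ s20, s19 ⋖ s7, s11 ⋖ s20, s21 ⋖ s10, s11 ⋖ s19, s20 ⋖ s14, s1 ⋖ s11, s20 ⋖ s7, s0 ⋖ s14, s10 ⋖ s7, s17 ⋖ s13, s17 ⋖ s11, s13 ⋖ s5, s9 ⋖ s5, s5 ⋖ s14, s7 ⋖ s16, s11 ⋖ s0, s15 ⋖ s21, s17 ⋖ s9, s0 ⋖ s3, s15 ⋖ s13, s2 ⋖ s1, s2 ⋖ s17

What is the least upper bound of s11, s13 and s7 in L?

s7

Common upper bounds of {s11, s13, s7}: s16, s7.
The least among these is s7.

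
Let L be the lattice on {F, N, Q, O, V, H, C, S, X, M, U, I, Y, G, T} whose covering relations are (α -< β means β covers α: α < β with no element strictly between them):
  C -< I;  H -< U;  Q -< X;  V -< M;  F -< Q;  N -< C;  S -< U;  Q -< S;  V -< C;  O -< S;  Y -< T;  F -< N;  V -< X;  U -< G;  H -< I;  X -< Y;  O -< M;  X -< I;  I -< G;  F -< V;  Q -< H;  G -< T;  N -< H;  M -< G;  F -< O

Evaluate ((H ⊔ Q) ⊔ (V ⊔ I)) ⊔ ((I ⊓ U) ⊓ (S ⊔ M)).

I

H ∨ Q = H
V ∨ I = I
H ∨ I = I
I ∧ U = H
S ∨ M = G
H ∧ G = H
I ∨ H = I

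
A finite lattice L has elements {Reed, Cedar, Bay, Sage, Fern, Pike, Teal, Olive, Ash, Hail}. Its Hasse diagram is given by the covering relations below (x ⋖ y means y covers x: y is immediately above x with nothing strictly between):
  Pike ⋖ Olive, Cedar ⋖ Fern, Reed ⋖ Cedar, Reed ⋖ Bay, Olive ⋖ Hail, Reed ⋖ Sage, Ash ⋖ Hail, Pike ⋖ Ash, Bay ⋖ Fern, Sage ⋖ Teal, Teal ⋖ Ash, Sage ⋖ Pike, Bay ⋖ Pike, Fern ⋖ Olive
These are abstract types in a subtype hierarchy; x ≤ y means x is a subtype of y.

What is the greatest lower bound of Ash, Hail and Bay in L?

Bay

Common lower bounds of {Ash, Hail, Bay}: Bay, Reed.
The greatest among these is Bay.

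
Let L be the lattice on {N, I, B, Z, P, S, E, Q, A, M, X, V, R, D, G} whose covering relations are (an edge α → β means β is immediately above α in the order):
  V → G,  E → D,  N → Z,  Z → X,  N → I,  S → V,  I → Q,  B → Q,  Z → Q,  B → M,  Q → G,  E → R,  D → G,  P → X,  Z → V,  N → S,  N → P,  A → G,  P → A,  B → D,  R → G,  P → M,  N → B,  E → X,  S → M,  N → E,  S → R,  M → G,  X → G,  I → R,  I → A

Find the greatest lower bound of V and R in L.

S

Common lower bounds of {V, R}: N, S.
The greatest among these is S.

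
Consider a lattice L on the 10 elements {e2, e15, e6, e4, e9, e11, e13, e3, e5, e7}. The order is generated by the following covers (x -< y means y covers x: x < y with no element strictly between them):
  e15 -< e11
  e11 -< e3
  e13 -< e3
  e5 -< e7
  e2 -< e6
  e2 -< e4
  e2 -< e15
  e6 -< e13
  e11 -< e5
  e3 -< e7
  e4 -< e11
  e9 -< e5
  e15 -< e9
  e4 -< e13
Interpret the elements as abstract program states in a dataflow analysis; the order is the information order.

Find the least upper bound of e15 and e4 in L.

e11

Common upper bounds of {e15, e4}: e11, e3, e5, e7.
The least among these is e11.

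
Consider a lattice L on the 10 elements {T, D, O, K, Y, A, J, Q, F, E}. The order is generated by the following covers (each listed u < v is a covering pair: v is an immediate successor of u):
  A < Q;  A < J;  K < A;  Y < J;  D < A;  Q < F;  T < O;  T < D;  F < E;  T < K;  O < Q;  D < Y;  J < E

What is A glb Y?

D

Common lower bounds of {A, Y}: D, T.
The greatest among these is D.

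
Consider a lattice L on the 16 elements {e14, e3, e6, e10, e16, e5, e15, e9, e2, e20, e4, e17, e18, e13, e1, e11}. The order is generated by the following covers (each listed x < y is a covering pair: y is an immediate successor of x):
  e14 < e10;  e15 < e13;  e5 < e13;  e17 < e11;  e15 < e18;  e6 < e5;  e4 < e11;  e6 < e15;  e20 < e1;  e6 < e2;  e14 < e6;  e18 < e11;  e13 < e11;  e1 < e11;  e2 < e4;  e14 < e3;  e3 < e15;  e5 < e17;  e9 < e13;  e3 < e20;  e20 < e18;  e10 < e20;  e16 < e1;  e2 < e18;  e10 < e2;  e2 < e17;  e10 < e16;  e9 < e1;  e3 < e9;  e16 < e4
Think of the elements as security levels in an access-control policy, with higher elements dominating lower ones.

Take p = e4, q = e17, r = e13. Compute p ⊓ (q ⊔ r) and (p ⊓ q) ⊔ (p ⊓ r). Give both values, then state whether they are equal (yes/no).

e4; e2; no

q ⊔ r = e11, so p ⊓ (q ⊔ r) = e4 ⊓ e11 = e4.
p ⊓ q = e2 and p ⊓ r = e6, so (p ⊓ q) ⊔ (p ⊓ r) = e2 ⊔ e6 = e2.
Equal: no.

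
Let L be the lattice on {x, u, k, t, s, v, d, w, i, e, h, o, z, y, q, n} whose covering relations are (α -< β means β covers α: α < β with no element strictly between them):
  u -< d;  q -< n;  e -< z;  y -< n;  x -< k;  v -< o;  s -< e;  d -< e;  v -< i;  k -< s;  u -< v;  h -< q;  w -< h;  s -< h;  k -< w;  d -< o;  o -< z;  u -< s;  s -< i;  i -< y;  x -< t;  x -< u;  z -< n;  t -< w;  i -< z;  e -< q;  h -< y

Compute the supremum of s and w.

Common upper bounds of {s, w}: h, n, q, y.
The least among these is h.

h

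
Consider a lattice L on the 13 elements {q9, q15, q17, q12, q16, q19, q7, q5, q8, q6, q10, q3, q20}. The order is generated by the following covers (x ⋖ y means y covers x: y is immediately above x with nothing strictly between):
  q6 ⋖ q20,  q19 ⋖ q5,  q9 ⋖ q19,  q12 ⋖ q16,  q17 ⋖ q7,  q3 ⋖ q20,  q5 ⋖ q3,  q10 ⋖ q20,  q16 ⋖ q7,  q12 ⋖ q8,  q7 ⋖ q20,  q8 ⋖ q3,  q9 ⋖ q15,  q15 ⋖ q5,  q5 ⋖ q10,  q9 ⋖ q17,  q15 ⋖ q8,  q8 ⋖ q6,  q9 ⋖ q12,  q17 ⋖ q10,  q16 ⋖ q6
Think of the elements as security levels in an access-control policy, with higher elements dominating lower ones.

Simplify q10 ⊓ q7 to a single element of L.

q10 ∧ q7 = q17

q17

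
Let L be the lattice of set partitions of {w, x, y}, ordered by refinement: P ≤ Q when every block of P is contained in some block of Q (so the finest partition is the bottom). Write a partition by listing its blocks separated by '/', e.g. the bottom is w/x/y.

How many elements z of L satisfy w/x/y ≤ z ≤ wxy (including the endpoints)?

5

The interval [w/x/y, wxy] = {w/x/y, w/xy, wx/y, wxy, wy/x}, which has 5 elements.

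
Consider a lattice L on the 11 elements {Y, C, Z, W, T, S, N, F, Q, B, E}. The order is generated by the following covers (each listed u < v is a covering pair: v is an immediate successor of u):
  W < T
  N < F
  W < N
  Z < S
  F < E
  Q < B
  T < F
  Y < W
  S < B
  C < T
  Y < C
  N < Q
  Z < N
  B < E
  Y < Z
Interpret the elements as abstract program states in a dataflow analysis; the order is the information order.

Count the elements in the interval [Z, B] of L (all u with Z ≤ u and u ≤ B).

The interval [Z, B] = {B, N, Q, S, Z}, which has 5 elements.

5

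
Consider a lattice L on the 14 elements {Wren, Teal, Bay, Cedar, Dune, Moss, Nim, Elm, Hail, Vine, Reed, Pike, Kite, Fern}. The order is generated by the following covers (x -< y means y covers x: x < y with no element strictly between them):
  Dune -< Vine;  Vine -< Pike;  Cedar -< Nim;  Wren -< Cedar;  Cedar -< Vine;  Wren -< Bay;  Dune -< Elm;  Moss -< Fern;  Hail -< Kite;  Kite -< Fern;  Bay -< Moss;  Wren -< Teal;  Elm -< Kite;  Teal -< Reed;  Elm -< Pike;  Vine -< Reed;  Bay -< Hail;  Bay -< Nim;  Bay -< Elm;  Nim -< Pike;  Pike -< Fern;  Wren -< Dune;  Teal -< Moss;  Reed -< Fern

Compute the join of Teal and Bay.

Moss

Common upper bounds of {Teal, Bay}: Fern, Moss.
The least among these is Moss.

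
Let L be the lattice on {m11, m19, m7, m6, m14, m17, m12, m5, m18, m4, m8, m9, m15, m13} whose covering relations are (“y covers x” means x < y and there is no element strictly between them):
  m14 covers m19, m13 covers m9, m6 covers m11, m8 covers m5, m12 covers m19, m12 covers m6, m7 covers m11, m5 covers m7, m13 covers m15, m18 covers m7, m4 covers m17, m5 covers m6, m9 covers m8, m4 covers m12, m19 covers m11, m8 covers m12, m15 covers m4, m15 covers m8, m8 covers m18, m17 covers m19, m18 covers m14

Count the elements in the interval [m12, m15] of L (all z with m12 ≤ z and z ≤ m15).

The interval [m12, m15] = {m12, m15, m4, m8}, which has 4 elements.

4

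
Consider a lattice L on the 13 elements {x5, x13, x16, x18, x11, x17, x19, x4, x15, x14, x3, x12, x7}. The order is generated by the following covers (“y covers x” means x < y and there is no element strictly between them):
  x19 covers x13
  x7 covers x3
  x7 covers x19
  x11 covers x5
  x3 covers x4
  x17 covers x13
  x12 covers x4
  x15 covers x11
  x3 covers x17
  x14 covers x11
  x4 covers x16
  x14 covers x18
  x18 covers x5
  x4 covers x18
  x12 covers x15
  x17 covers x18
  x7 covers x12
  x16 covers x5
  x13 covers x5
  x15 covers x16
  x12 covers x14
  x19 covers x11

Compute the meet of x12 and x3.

x4

Common lower bounds of {x12, x3}: x16, x18, x4, x5.
The greatest among these is x4.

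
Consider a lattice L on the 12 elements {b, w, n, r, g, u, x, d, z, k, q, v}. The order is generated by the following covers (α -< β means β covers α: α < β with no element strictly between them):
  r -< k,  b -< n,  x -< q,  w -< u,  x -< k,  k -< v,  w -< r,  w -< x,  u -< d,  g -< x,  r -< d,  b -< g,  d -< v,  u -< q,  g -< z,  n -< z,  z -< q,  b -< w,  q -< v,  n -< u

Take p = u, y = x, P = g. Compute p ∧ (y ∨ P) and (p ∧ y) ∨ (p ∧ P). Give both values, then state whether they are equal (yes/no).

w; w; yes

y ∨ P = x, so p ∧ (y ∨ P) = u ∧ x = w.
p ∧ y = w and p ∧ P = b, so (p ∧ y) ∨ (p ∧ P) = w ∨ b = w.
Equal: yes.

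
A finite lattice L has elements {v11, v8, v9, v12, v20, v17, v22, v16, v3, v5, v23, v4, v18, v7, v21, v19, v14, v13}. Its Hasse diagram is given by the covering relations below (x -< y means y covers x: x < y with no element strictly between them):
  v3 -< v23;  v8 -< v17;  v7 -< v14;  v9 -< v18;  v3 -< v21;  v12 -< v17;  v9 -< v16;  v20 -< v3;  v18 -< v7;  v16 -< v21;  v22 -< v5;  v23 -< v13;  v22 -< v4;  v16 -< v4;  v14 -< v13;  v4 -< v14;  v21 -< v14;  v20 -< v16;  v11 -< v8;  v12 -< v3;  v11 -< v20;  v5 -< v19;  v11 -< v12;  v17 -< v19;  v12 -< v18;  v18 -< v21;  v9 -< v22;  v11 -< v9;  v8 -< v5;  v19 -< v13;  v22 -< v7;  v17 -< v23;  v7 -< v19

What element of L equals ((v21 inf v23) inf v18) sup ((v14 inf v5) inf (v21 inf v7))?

v21 ∧ v23 = v3
v3 ∧ v18 = v12
v14 ∧ v5 = v22
v21 ∧ v7 = v18
v22 ∧ v18 = v9
v12 ∨ v9 = v18

v18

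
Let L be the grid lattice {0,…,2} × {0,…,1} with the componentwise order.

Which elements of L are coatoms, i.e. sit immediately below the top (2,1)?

The coatoms are exactly the elements covered by (2,1): (1,1), (2,0).

(1,1), (2,0)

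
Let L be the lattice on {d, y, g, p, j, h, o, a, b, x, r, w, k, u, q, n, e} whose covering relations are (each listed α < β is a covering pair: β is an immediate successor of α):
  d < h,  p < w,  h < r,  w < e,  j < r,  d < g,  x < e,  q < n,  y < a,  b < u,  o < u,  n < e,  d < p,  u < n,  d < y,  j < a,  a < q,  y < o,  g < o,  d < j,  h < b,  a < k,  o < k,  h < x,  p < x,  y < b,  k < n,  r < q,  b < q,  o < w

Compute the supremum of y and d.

y

Common upper bounds of {y, d}: a, b, e, k, n, o, q, u, w, y.
The least among these is y.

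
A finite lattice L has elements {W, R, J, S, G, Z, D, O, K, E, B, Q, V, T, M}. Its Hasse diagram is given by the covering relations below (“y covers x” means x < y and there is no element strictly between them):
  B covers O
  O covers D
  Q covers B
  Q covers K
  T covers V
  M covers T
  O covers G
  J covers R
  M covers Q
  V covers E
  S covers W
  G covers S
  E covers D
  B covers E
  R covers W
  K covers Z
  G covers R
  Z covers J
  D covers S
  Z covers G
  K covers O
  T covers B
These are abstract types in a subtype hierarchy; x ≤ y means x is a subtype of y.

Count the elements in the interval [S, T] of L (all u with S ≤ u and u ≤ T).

The interval [S, T] = {B, D, E, G, O, S, T, V}, which has 8 elements.

8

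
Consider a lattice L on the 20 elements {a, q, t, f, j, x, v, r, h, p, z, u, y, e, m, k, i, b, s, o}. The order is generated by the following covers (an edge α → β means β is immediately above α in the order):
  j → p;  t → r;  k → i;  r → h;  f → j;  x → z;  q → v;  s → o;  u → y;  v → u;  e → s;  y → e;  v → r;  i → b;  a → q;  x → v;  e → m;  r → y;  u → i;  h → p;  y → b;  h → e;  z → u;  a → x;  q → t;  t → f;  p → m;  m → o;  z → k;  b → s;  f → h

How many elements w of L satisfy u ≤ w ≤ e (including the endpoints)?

3

The interval [u, e] = {e, u, y}, which has 3 elements.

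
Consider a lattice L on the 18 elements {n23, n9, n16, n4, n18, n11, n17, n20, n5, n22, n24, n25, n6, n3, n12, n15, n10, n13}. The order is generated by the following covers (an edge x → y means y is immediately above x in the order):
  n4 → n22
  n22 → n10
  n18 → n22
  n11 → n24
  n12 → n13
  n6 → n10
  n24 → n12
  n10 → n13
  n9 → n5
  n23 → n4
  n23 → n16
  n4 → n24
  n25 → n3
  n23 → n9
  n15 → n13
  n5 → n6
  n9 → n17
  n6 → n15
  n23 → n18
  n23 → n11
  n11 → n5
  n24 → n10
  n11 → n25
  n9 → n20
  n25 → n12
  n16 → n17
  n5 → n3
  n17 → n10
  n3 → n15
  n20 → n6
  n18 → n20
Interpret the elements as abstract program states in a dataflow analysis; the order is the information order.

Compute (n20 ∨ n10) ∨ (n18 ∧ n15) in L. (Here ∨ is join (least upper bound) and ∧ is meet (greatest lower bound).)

n10

n20 ∨ n10 = n10
n18 ∧ n15 = n18
n10 ∨ n18 = n10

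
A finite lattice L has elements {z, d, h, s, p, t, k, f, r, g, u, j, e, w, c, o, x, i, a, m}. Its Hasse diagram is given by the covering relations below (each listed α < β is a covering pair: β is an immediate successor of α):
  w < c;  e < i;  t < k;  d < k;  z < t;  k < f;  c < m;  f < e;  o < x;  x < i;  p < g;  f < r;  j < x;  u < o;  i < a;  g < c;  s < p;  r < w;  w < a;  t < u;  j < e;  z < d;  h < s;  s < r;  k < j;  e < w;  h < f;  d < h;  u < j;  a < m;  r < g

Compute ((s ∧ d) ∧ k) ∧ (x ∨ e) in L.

d

s ∧ d = d
d ∧ k = d
x ∨ e = i
d ∧ i = d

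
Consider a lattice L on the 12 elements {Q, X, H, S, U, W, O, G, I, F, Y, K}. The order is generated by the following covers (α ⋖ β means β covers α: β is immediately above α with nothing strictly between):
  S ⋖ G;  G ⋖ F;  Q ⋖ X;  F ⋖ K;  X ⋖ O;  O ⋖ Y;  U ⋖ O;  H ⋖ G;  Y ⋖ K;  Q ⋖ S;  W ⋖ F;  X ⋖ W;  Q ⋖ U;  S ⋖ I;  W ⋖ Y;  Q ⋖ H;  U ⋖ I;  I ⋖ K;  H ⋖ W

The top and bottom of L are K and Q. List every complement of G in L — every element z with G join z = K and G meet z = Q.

O, U

Need z with G ∨ z = K and G ∧ z = Q.
Checking each element gives: O, U.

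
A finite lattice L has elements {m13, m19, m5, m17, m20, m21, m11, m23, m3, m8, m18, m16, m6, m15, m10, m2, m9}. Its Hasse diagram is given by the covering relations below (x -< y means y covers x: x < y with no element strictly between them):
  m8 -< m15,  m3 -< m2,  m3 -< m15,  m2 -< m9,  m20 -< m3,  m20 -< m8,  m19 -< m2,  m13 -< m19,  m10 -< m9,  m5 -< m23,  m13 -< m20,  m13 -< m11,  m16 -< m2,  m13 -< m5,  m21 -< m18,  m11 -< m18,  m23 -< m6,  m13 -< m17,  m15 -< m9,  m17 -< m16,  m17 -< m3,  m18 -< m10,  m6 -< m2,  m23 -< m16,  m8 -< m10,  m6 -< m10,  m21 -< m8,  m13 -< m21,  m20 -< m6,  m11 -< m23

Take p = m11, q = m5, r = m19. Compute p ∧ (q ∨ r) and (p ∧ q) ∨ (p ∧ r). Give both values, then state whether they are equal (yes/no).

q ∨ r = m2, so p ∧ (q ∨ r) = m11 ∧ m2 = m11.
p ∧ q = m13 and p ∧ r = m13, so (p ∧ q) ∨ (p ∧ r) = m13 ∨ m13 = m13.
Equal: no.

m11; m13; no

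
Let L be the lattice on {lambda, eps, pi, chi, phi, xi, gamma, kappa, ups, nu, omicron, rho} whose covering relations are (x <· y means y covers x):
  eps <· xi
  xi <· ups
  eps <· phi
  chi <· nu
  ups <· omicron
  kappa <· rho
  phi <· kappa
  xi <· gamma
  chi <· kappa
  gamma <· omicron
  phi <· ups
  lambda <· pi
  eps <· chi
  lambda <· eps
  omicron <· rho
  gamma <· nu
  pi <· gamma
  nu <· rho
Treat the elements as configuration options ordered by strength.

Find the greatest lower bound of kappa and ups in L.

phi

Common lower bounds of {kappa, ups}: eps, lambda, phi.
The greatest among these is phi.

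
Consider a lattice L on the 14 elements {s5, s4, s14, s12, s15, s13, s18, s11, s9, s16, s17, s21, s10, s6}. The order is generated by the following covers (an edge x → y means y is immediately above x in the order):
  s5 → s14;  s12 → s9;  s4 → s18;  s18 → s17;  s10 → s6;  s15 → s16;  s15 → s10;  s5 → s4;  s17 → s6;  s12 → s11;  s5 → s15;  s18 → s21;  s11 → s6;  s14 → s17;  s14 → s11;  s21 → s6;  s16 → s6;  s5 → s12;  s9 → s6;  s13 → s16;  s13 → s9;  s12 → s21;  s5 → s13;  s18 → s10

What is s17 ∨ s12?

Common upper bounds of {s17, s12}: s6.
The least among these is s6.

s6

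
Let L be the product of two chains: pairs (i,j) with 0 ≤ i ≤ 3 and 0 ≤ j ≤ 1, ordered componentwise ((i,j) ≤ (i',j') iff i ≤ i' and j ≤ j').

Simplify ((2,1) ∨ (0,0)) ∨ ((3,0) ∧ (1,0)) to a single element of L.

(2,1)

(2,1) ∨ (0,0) = (2,1)
(3,0) ∧ (1,0) = (1,0)
(2,1) ∨ (1,0) = (2,1)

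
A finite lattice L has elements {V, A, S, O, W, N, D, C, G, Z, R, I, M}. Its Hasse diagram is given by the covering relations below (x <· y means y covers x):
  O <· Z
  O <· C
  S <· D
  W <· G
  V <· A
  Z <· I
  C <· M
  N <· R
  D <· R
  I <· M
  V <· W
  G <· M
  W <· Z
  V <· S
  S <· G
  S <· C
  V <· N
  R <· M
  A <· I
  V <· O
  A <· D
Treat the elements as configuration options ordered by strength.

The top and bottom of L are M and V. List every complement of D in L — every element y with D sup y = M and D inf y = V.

Need y with D ∨ y = M and D ∧ y = V.
Checking each element gives: O, W, Z.

O, W, Z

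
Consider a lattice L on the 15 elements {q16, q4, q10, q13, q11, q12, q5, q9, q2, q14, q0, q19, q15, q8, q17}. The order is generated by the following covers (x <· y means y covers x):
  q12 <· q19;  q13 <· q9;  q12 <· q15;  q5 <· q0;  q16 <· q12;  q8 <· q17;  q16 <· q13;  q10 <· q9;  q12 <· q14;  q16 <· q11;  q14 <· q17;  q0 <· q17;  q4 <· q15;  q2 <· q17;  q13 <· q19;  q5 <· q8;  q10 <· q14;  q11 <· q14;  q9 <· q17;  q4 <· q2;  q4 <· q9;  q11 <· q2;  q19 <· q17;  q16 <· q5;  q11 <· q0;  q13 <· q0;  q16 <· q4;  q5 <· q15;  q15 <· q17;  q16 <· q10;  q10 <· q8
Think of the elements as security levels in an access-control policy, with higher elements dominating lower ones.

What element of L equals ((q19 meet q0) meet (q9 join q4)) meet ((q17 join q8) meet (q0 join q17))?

q19 ∧ q0 = q13
q9 ∨ q4 = q9
q13 ∧ q9 = q13
q17 ∨ q8 = q17
q0 ∨ q17 = q17
q17 ∧ q17 = q17
q13 ∧ q17 = q13

q13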